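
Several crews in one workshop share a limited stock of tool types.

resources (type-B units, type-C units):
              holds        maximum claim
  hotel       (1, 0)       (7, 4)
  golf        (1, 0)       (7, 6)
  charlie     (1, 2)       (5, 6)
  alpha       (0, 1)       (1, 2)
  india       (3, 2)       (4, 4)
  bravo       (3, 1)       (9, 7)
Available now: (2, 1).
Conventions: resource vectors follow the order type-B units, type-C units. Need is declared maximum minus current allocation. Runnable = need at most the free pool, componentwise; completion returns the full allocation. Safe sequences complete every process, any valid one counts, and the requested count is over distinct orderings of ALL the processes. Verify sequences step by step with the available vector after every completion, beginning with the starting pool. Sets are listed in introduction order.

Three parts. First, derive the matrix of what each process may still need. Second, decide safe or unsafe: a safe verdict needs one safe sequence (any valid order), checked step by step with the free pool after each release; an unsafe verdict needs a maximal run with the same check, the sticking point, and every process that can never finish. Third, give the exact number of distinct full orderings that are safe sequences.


(1) Need matrix, components ordered type-B units, type-C units:
  hotel: (6, 4)
  golf: (6, 6)
  charlie: (4, 4)
  alpha: (1, 1)
  india: (1, 2)
  bravo: (6, 6)
(2) The state is SAFE; one workable sequence: alpha, india, charlie, hotel, bravo, golf.
Key observation: alpha is the earliest step where a requested resource binds exactly: need (1, 1), pool (2, 1) at its turn.
Verifying each step:
  pool = (2, 1)
  run alpha (needs (1, 1), free (2, 1)); after release of (0, 1) the pool is (2, 2)
  run india (needs (1, 2), free (2, 2)); after release of (3, 2) the pool is (5, 4)
  run charlie (needs (4, 4), free (5, 4)); after release of (1, 2) the pool is (6, 6)
  run hotel (needs (6, 4), free (6, 6)); after release of (1, 0) the pool is (7, 6)
  run bravo (needs (6, 6), free (7, 6)); after release of (3, 1) the pool is (10, 7)
  run golf (needs (6, 6), free (10, 7)); after release of (1, 0) the pool is (11, 7)
(3) Exactly 6 of the possible complete orderings are safe sequences.


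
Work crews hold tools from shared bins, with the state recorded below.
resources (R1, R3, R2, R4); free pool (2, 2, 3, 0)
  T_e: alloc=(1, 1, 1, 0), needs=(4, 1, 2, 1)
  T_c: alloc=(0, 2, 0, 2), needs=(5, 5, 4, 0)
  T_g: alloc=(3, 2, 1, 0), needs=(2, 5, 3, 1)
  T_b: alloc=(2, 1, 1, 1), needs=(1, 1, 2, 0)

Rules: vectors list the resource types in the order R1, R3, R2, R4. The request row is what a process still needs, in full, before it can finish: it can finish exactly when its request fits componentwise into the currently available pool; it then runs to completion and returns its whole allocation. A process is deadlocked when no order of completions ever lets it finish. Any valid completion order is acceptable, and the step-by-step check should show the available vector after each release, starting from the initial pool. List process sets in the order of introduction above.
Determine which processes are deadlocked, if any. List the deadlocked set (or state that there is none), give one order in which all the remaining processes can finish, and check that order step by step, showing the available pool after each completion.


Deadlocked: T_c and T_g.
Key observation: T_b, T_e can finish, but then (5, 4, 5, 1) is all there is, and the blocked group's R3 demands exceed it.
A valid finishing order for the others: T_b, T_e. Step-by-step check:
  pool = (2, 2, 3, 0)
  run T_b (needs (1, 1, 2, 0), free (2, 2, 3, 0)); after release of (2, 1, 1, 1) the pool is (4, 3, 4, 1)
  run T_e (needs (4, 1, 2, 1), free (4, 3, 4, 1)); after release of (1, 1, 1, 0) the pool is (5, 4, 5, 1)
None of the blocked processes ever fits:
  T_c cannot run: need (5, 5, 4, 0) vs free (5, 4, 5, 1) (insufficient R3)
  T_g cannot run: need (2, 5, 3, 1) vs free (5, 4, 5, 1) (insufficient R3)


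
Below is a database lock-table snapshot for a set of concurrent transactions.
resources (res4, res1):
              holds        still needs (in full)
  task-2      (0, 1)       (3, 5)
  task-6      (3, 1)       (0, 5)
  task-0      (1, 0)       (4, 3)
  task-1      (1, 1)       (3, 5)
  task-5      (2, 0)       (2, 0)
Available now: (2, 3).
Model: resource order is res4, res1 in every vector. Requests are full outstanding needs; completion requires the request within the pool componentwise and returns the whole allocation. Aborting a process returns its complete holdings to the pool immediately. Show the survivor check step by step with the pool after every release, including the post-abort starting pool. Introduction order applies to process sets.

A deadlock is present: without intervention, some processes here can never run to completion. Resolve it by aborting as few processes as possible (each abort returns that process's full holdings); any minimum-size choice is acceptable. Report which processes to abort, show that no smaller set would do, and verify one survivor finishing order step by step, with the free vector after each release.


Minimum abort set: task-2 and task-1.
Key observation: task-6 was stuck for good until task-2 and task-1 gave back (1, 2); in the order shown it finishes at step 1.
Minimality, checking each single-abort alternative: task-2 alone leaves task-6 blocked (short on res1); task-6 alone leaves task-2 blocked (short on res1); task-0 alone leaves task-2 blocked (short on res1); task-1 alone leaves task-2 blocked (short on res1); task-5 alone leaves task-2 blocked (short on res1).
One survivor order: task-6, task-0, task-5. Verifying each step (post-abort pool first):
  pool = (3, 5)
  task-6 needs (0, 5) <= (3, 5) -> finishes; pool += (3, 1) = (6, 6)
  task-0 needs (4, 3) <= (6, 6) -> finishes; pool += (1, 0) = (7, 6)
  task-5 needs (2, 0) <= (7, 6) -> finishes; pool += (2, 0) = (9, 6)


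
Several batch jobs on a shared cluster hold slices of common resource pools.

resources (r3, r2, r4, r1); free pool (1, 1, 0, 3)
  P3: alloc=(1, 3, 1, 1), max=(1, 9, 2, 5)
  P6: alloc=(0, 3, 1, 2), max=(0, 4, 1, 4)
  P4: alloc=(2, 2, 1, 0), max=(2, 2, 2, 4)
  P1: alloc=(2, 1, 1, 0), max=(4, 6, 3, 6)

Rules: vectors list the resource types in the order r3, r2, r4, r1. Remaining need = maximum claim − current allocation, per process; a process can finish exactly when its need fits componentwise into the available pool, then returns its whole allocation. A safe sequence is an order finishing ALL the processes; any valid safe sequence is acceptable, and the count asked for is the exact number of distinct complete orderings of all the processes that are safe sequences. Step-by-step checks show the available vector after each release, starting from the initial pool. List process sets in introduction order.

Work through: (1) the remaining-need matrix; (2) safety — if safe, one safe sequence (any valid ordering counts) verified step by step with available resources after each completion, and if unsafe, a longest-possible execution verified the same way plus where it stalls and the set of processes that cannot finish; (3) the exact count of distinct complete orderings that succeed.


(1) Need matrix, components ordered r3, r2, r4, r1:
  P3: (0, 6, 1, 4)
  P6: (0, 1, 0, 2)
  P4: (0, 0, 1, 4)
  P1: (2, 5, 2, 6)
(2) SAFE. One safe sequence: P6, P4, P3, P1.
Key observation: the first exact fit in this order is P6 — it needs (0, 1, 0, 2) with (1, 1, 0, 3) free, meeting a requested resource to the last unit.
Verifying each step:
  pool = (1, 1, 0, 3)
  run P6 (needs (0, 1, 0, 2), free (1, 1, 0, 3)); after release of (0, 3, 1, 2) the pool is (1, 4, 1, 5)
  run P4 (needs (0, 0, 1, 4), free (1, 4, 1, 5)); after release of (2, 2, 1, 0) the pool is (3, 6, 2, 5)
  run P3 (needs (0, 6, 1, 4), free (3, 6, 2, 5)); after release of (1, 3, 1, 1) the pool is (4, 9, 3, 6)
  run P1 (needs (2, 5, 2, 6), free (4, 9, 3, 6)); after release of (2, 1, 1, 0) the pool is (6, 10, 4, 6)
(3) The exact count: 1 of the possible complete orderings is a safe sequence.


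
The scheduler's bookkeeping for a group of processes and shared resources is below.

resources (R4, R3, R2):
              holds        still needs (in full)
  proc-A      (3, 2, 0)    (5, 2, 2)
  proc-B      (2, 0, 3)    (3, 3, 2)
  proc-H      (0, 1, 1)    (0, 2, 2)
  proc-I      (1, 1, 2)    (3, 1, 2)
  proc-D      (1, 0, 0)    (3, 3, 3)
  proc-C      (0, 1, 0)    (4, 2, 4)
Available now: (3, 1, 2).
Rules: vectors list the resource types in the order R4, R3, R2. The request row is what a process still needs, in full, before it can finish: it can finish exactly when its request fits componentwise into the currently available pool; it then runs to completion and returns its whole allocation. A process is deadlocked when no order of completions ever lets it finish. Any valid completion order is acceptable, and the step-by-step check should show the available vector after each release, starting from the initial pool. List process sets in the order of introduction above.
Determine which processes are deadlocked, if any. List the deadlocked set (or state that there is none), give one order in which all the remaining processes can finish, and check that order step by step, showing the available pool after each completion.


The deadlocked set is empty.
Key observation: no deadlock: proc-I fits now, and the freed resources carry the rest through.
A valid finishing order for the others: proc-I, proc-C, proc-D, proc-B, proc-A, proc-H. Walking it through:
  pool = (3, 1, 2)
  proc-I needs (3, 1, 2) <= (3, 1, 2) -> finishes; pool += (1, 1, 2) = (4, 2, 4)
  proc-C needs (4, 2, 4) <= (4, 2, 4) -> finishes; pool += (0, 1, 0) = (4, 3, 4)
  proc-D needs (3, 3, 3) <= (4, 3, 4) -> finishes; pool += (1, 0, 0) = (5, 3, 4)
  proc-B needs (3, 3, 2) <= (5, 3, 4) -> finishes; pool += (2, 0, 3) = (7, 3, 7)
  proc-A needs (5, 2, 2) <= (7, 3, 7) -> finishes; pool += (3, 2, 0) = (10, 5, 7)
  proc-H needs (0, 2, 2) <= (10, 5, 7) -> finishes; pool += (0, 1, 1) = (10, 6, 8)


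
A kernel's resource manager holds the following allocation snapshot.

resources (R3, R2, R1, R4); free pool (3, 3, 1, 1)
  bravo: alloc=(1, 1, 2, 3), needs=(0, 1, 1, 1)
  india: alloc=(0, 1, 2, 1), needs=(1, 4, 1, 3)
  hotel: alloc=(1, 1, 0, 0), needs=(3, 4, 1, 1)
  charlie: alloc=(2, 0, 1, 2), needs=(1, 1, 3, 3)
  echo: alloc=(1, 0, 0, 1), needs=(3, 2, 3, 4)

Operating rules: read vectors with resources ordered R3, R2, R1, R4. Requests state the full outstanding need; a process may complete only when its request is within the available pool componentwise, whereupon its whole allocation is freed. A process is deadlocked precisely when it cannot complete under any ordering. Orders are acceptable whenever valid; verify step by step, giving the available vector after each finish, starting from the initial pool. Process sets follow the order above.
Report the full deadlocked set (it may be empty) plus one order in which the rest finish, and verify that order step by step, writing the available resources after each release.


Nothing here is deadlocked.
Key observation: there is always a runnable process — bravo first — so the state unwinds completely.
One completion order for the rest: bravo, echo, charlie, india, hotel. Step-by-step check:
  pool = (3, 3, 1, 1)
  run bravo (needs (0, 1, 1, 1), free (3, 3, 1, 1)); after release of (1, 1, 2, 3) the pool is (4, 4, 3, 4)
  run echo (needs (3, 2, 3, 4), free (4, 4, 3, 4)); after release of (1, 0, 0, 1) the pool is (5, 4, 3, 5)
  run charlie (needs (1, 1, 3, 3), free (5, 4, 3, 5)); after release of (2, 0, 1, 2) the pool is (7, 4, 4, 7)
  run india (needs (1, 4, 1, 3), free (7, 4, 4, 7)); after release of (0, 1, 2, 1) the pool is (7, 5, 6, 8)
  run hotel (needs (3, 4, 1, 1), free (7, 5, 6, 8)); after release of (1, 1, 0, 0) the pool is (8, 6, 6, 8)


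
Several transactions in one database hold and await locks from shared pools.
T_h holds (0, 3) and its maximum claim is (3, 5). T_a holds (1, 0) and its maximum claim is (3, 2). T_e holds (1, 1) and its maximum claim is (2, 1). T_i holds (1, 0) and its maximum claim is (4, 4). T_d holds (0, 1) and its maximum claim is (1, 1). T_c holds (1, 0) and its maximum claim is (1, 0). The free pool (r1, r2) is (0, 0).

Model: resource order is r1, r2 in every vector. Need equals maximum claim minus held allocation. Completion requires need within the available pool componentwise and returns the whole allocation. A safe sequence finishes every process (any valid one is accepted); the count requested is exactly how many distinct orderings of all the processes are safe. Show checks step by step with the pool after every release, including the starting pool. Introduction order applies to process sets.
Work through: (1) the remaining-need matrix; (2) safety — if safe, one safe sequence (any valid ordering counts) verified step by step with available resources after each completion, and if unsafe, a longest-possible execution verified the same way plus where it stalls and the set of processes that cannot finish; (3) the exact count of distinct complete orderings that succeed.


(1) Remaining need (order r1, r2):
  T_h: (3, 2)
  T_a: (2, 2)
  T_e: (1, 0)
  T_i: (3, 4)
  T_d: (1, 0)
  T_c: (0, 0)
(2) SAFE — a valid safe sequence is T_c, T_e, T_d, T_a, T_h, T_i.
Key observation: the order's first zero-slack moment is T_e ((1, 0) needed, (1, 0) free — a requested resource with nothing to spare).
Check, step by step:
  pool = (0, 0)
  T_c needs (0, 0) <= (0, 0) -> finishes; pool += (1, 0) = (1, 0)
  T_e needs (1, 0) <= (1, 0) -> finishes; pool += (1, 1) = (2, 1)
  T_d needs (1, 0) <= (2, 1) -> finishes; pool += (0, 1) = (2, 2)
  T_a needs (2, 2) <= (2, 2) -> finishes; pool += (1, 0) = (3, 2)
  T_h needs (3, 2) <= (3, 2) -> finishes; pool += (0, 3) = (3, 5)
  T_i needs (3, 4) <= (3, 5) -> finishes; pool += (1, 0) = (4, 5)
(3) Precisely 2 of the possible complete orderings are safe sequences.


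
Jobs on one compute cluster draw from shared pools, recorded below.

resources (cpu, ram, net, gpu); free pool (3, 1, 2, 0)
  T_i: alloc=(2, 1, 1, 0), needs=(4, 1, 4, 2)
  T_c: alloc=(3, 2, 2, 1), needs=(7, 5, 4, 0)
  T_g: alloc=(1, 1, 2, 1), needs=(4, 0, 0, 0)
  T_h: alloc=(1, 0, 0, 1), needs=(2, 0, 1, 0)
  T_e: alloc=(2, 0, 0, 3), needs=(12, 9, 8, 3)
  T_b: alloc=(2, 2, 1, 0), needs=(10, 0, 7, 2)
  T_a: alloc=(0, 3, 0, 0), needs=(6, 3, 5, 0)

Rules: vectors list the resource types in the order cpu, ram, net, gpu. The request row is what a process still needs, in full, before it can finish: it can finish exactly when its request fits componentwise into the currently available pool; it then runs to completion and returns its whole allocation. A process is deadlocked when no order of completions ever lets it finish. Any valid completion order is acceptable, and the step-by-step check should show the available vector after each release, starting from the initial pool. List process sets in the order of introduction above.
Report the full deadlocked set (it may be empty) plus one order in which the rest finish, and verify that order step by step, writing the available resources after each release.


No process is deadlocked.
Key observation: there is always a runnable process — T_h first — so the state unwinds completely.
A valid finishing order for the others: T_h, T_g, T_i, T_a, T_c, T_b, T_e. Verifying each step:
  pool = (3, 1, 2, 0)
  T_h needs (2, 0, 1, 0) <= (3, 1, 2, 0) -> finishes; pool += (1, 0, 0, 1) = (4, 1, 2, 1)
  T_g needs (4, 0, 0, 0) <= (4, 1, 2, 1) -> finishes; pool += (1, 1, 2, 1) = (5, 2, 4, 2)
  T_i needs (4, 1, 4, 2) <= (5, 2, 4, 2) -> finishes; pool += (2, 1, 1, 0) = (7, 3, 5, 2)
  T_a needs (6, 3, 5, 0) <= (7, 3, 5, 2) -> finishes; pool += (0, 3, 0, 0) = (7, 6, 5, 2)
  T_c needs (7, 5, 4, 0) <= (7, 6, 5, 2) -> finishes; pool += (3, 2, 2, 1) = (10, 8, 7, 3)
  T_b needs (10, 0, 7, 2) <= (10, 8, 7, 3) -> finishes; pool += (2, 2, 1, 0) = (12, 10, 8, 3)
  T_e needs (12, 9, 8, 3) <= (12, 10, 8, 3) -> finishes; pool += (2, 0, 0, 3) = (14, 10, 8, 6)


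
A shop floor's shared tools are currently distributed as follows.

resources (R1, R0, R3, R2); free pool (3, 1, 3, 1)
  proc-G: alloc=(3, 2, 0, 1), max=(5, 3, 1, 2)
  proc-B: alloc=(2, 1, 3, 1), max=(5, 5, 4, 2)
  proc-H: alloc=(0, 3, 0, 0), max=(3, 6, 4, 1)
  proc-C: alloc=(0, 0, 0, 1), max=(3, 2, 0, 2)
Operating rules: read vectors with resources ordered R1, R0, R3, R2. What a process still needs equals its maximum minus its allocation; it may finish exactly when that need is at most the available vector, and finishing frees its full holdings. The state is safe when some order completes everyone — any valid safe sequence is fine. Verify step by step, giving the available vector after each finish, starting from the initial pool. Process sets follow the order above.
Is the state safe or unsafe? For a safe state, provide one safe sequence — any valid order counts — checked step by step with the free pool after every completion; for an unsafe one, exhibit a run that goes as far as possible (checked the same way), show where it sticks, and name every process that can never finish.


UNSAFE — no complete ordering exists.
Key observation: after proc-G, proc-C the pool peaks at (6, 3, 3, 3), and each blocked process is short somewhere: proc-B on R0; proc-H on R3.
Going as far as possible: proc-G, proc-C; after that, nothing fits. Check, step by step:
  pool = (3, 1, 3, 1)
  proc-G: need (2, 1, 1, 1) fits (3, 1, 3, 1); releases (3, 2, 0, 1), pool now (6, 3, 3, 2)
  proc-C: need (3, 2, 0, 1) fits (6, 3, 3, 2); releases (0, 0, 0, 1), pool now (6, 3, 3, 3)
  proc-B still needs (3, 4, 1, 1) but only (6, 3, 3, 3) is free — short on R0
  proc-H still needs (3, 3, 4, 1) but only (6, 3, 3, 3) is free — short on R3
Never able to finish: proc-B and proc-H.


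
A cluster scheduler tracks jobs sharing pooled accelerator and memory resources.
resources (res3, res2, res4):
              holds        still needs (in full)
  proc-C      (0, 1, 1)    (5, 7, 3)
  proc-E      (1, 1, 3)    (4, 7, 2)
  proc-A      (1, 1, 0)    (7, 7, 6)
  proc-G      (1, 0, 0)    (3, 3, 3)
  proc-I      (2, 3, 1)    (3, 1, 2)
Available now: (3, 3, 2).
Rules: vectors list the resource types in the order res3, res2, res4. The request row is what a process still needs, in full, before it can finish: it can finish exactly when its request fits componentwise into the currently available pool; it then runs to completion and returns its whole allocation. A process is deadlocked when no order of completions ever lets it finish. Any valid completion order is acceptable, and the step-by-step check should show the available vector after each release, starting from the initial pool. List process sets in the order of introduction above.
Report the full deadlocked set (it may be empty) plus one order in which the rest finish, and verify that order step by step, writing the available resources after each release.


Deadlocked: proc-C, proc-E and proc-A.
Key observation: no order helps: past proc-I, proc-G, the free pool tops out at (6, 6, 3), below what each blocked process needs in res2.
The rest can finish in the order proc-I, proc-G. Verifying each step:
  pool = (3, 3, 2)
  run proc-I (needs (3, 1, 2), free (3, 3, 2)); after release of (2, 3, 1) the pool is (5, 6, 3)
  run proc-G (needs (3, 3, 3), free (5, 6, 3)); after release of (1, 0, 0) the pool is (6, 6, 3)
The stuck group stays short no matter what:
  proc-C cannot run: need (5, 7, 3) vs free (6, 6, 3) (insufficient res2)
  proc-E cannot run: need (4, 7, 2) vs free (6, 6, 3) (insufficient res2)
  proc-A cannot run: need (7, 7, 6) vs free (6, 6, 3) (insufficient res3, res2 and res4)


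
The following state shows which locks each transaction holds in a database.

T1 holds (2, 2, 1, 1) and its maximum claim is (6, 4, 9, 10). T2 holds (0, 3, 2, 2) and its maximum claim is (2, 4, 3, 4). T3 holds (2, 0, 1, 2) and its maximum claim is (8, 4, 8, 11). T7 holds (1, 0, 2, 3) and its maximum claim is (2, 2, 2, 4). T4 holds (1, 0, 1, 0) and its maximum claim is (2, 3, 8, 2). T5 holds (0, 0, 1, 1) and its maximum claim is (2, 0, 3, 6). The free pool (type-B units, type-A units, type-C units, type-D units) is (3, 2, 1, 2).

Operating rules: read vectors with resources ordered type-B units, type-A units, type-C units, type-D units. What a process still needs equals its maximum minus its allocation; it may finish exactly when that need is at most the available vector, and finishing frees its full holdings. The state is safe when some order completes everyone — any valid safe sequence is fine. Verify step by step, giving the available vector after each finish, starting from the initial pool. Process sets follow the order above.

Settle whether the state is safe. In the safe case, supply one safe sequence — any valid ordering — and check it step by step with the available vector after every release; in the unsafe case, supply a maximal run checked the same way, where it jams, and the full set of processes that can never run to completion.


UNSAFE — no complete ordering exists.
Key observation: the pool after T7, T2, T5 is (4, 5, 6, 8); every surviving request exceeds it in type-C units, so progress ends there.
A maximal execution: T7, T2, T5 — then nothing else fits. Check, step by step:
  pool = (3, 2, 1, 2)
  T7: need (1, 2, 0, 1) fits (3, 2, 1, 2); releases (1, 0, 2, 3), pool now (4, 2, 3, 5)
  T2: need (2, 1, 1, 2) fits (4, 2, 3, 5); releases (0, 3, 2, 2), pool now (4, 5, 5, 7)
  T5: need (2, 0, 2, 5) fits (4, 5, 5, 7); releases (0, 0, 1, 1), pool now (4, 5, 6, 8)
  blocked: T1 wants (4, 2, 8, 9), pool (4, 5, 6, 8) — not enough type-C units and type-D units
  blocked: T3 wants (6, 4, 7, 9), pool (4, 5, 6, 8) — not enough type-B units, type-C units and type-D units
  blocked: T4 wants (1, 3, 7, 2), pool (4, 5, 6, 8) — not enough type-C units
Permanently blocked: T1, T3 and T4.


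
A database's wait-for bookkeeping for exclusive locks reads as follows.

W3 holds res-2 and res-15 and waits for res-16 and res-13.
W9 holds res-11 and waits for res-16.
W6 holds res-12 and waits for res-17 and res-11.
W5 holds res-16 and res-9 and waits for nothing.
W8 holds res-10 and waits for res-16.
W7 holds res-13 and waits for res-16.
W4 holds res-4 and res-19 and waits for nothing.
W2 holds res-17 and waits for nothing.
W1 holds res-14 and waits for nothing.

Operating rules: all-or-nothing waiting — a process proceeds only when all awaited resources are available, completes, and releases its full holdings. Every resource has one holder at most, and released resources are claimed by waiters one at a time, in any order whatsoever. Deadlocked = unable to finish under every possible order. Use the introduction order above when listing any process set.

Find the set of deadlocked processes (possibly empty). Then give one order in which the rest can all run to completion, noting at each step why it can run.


No process is deadlocked.
Key observation: there is no circular wait here — follow any chain and it reaches a process that is free to run now.
The rest can finish in the order W5, W9, W4, W2, W7, W3, W8, W1, W6.
Walking it through:
  W5 waits on nothing -> runs at once and releases res-16 and res-9
  W9: everything it awaited (res-16) is free; runs, freeing res-11
  W4 waits on nothing -> runs at once and releases res-4 and res-19
  W2 waits on nothing -> runs at once and releases res-17
  W7: everything it awaited (res-16) is free; runs, freeing res-13
  W3: everything it awaited (res-16 and res-13) is free; runs, freeing res-2 and res-15
  W8: everything it awaited (res-16) is free; runs, freeing res-10
  W1 waits on nothing -> runs at once and releases res-14
  W6: everything it awaited (res-17 and res-11) is free; runs, freeing res-12


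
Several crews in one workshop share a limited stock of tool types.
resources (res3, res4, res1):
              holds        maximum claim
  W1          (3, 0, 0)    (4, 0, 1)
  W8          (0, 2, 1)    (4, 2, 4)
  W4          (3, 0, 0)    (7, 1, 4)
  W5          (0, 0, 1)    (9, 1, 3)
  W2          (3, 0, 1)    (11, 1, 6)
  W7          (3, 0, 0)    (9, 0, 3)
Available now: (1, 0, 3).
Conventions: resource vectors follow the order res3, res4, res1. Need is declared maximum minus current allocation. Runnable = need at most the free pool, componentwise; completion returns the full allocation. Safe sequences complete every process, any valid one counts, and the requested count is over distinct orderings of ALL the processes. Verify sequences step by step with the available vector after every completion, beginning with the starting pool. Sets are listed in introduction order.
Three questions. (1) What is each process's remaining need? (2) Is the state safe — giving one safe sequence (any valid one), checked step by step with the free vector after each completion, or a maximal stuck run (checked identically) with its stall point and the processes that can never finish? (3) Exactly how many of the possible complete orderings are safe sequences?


(1) Need matrix, components ordered res3, res4, res1:
  W1: (1, 0, 1)
  W8: (4, 0, 3)
  W4: (4, 1, 4)
  W5: (9, 1, 2)
  W2: (8, 1, 5)
  W7: (6, 0, 3)
(2) SAFE — a valid safe sequence is W1, W8, W4, W7, W5, W2.
Key observation: W1 is the earliest step where a requested resource binds exactly: need (1, 0, 1), pool (1, 0, 3) at its turn.
Verifying each step:
  pool = (1, 0, 3)
  W1: need (1, 0, 1) fits (1, 0, 3); releases (3, 0, 0), pool now (4, 0, 3)
  W8: need (4, 0, 3) fits (4, 0, 3); releases (0, 2, 1), pool now (4, 2, 4)
  W4: need (4, 1, 4) fits (4, 2, 4); releases (3, 0, 0), pool now (7, 2, 4)
  W7: need (6, 0, 3) fits (7, 2, 4); releases (3, 0, 0), pool now (10, 2, 4)
  W5: need (9, 1, 2) fits (10, 2, 4); releases (0, 0, 1), pool now (10, 2, 5)
  W2: need (8, 1, 5) fits (10, 2, 5); releases (3, 0, 1), pool now (13, 2, 6)
(3) The exact count: 1 of the possible complete orderings is a safe sequence.


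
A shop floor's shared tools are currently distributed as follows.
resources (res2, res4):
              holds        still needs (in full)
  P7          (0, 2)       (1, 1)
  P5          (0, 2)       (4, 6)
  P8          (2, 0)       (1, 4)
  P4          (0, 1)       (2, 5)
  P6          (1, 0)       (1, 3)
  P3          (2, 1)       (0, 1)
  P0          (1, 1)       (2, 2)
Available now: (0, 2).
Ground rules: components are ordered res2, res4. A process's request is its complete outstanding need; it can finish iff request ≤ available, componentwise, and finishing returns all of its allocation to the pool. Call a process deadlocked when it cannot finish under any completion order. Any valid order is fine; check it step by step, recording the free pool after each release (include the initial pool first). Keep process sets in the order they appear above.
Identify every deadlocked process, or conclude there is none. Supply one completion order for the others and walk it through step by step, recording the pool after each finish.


No process is deadlocked.
Key observation: P3 can run right away; the returned allocation unlocks the remaining processes in turn.
One completion order for the rest: P3, P6, P7, P8, P4, P0, P5. Verifying each step:
  pool = (0, 2)
  P3 needs (0, 1) <= (0, 2) -> finishes; pool += (2, 1) = (2, 3)
  P6 needs (1, 3) <= (2, 3) -> finishes; pool += (1, 0) = (3, 3)
  P7 needs (1, 1) <= (3, 3) -> finishes; pool += (0, 2) = (3, 5)
  P8 needs (1, 4) <= (3, 5) -> finishes; pool += (2, 0) = (5, 5)
  P4 needs (2, 5) <= (5, 5) -> finishes; pool += (0, 1) = (5, 6)
  P0 needs (2, 2) <= (5, 6) -> finishes; pool += (1, 1) = (6, 7)
  P5 needs (4, 6) <= (6, 7) -> finishes; pool += (0, 2) = (6, 9)


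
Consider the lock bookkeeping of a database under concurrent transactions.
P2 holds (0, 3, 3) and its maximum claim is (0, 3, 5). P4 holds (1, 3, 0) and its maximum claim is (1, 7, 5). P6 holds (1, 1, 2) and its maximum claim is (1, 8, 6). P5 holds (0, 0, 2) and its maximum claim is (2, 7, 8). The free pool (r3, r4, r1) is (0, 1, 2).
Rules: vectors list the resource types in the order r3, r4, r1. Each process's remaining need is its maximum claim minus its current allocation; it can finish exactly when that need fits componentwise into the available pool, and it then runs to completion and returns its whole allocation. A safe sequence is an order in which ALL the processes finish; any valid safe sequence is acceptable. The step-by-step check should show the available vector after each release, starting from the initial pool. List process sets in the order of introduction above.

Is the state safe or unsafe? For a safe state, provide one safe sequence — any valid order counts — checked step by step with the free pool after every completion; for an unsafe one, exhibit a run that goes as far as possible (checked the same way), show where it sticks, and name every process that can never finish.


SAFE, for example via the order P2, P4, P6, P5.
Key observation: the order's first zero-slack moment is P2 ((0, 0, 2) needed, (0, 1, 2) free — a requested resource with nothing to spare).
Verifying each step:
  pool = (0, 1, 2)
  P2: need (0, 0, 2) fits (0, 1, 2); releases (0, 3, 3), pool now (0, 4, 5)
  P4: need (0, 4, 5) fits (0, 4, 5); releases (1, 3, 0), pool now (1, 7, 5)
  P6: need (0, 7, 4) fits (1, 7, 5); releases (1, 1, 2), pool now (2, 8, 7)
  P5: need (2, 7, 6) fits (2, 8, 7); releases (0, 0, 2), pool now (2, 8, 9)


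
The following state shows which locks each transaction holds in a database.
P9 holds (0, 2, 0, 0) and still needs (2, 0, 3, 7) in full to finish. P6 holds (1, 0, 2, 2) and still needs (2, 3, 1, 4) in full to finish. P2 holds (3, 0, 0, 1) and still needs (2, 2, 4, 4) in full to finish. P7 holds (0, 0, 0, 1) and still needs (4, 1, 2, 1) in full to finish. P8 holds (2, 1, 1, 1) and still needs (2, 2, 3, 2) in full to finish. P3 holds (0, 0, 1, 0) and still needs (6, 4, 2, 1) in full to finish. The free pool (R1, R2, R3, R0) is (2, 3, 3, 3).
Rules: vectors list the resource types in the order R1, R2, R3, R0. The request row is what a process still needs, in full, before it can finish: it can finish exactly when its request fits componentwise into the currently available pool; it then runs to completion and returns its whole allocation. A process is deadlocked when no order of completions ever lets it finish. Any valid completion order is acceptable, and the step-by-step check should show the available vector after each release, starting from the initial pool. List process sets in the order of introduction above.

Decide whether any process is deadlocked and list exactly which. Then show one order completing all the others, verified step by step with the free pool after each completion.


The deadlocked set is empty.
Key observation: P8 leads a chain of completions in which each release enables another process.
The rest can finish in the order P8, P6, P2, P9, P7, P3. Step-by-step check:
  pool = (2, 3, 3, 3)
  P8 needs (2, 2, 3, 2) <= (2, 3, 3, 3) -> finishes; pool += (2, 1, 1, 1) = (4, 4, 4, 4)
  P6 needs (2, 3, 1, 4) <= (4, 4, 4, 4) -> finishes; pool += (1, 0, 2, 2) = (5, 4, 6, 6)
  P2 needs (2, 2, 4, 4) <= (5, 4, 6, 6) -> finishes; pool += (3, 0, 0, 1) = (8, 4, 6, 7)
  P9 needs (2, 0, 3, 7) <= (8, 4, 6, 7) -> finishes; pool += (0, 2, 0, 0) = (8, 6, 6, 7)
  P7 needs (4, 1, 2, 1) <= (8, 6, 6, 7) -> finishes; pool += (0, 0, 0, 1) = (8, 6, 6, 8)
  P3 needs (6, 4, 2, 1) <= (8, 6, 6, 8) -> finishes; pool += (0, 0, 1, 0) = (8, 6, 7, 8)


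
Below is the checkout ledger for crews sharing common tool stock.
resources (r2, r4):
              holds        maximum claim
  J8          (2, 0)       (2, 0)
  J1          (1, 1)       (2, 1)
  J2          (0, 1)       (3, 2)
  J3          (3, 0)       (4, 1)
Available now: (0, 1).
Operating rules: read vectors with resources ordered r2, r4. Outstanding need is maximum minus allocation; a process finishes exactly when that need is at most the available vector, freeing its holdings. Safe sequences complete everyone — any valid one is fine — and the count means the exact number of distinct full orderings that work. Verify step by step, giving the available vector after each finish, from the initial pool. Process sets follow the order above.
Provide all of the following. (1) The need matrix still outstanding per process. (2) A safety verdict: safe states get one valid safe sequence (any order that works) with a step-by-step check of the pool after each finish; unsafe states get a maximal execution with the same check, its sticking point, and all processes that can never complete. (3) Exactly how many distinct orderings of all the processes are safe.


(1) Remaining need (order r2, r4):
  J8: (0, 0)
  J1: (1, 0)
  J2: (3, 1)
  J3: (1, 1)
(2) The state is SAFE; one workable sequence: J8, J3, J2, J1.
Key observation: reading the order forward, J3 is the first process whose need (1, 1) meets the free pool (2, 1) exactly on a resource it requests.
Step-by-step check:
  pool = (0, 1)
  J8: need (0, 0) fits (0, 1); releases (2, 0), pool now (2, 1)
  J3: need (1, 1) fits (2, 1); releases (3, 0), pool now (5, 1)
  J2: need (3, 1) fits (5, 1); releases (0, 1), pool now (5, 2)
  J1: need (1, 0) fits (5, 2); releases (1, 1), pool now (6, 3)
(3) Precisely 4 of the possible complete orderings are safe sequences.


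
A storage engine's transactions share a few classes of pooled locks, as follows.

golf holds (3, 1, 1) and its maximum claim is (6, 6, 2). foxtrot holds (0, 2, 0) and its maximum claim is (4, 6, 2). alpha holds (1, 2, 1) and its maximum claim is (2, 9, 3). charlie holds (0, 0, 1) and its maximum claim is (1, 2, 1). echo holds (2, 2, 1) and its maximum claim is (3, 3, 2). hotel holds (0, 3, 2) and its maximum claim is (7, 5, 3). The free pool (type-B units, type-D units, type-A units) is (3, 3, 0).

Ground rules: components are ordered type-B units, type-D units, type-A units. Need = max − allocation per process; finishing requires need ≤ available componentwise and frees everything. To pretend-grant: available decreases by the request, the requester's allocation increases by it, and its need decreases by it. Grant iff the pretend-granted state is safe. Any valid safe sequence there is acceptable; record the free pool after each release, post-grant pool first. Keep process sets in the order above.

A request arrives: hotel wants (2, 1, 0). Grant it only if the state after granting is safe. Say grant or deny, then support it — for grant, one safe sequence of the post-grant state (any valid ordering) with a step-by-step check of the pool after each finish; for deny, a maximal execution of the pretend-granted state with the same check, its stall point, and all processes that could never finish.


DENY. Granting would leave the state unsafe.
Key observation: after charlie, echo the pool peaks at (3, 4, 2), and each blocked process is short somewhere: golf on type-D units; foxtrot on type-B units; alpha on type-D units; hotel on type-B units.
Pretend the grant happened; the run charlie, echo goes as far as possible. Walking it through:
  pool = (1, 2, 0)
  charlie needs (1, 2, 0) <= (1, 2, 0) -> finishes; pool += (0, 0, 1) = (1, 2, 1)
  echo needs (1, 1, 1) <= (1, 2, 1) -> finishes; pool += (2, 2, 1) = (3, 4, 2)
  golf still needs (3, 5, 1) but only (3, 4, 2) is free — short on type-D units
  foxtrot still needs (4, 4, 2) but only (3, 4, 2) is free — short on type-B units
  alpha still needs (1, 7, 2) but only (3, 4, 2) is free — short on type-D units
  hotel still needs (5, 1, 1) but only (3, 4, 2) is free — short on type-B units
Post-grant, the permanently blocked set is golf, foxtrot, alpha and hotel.


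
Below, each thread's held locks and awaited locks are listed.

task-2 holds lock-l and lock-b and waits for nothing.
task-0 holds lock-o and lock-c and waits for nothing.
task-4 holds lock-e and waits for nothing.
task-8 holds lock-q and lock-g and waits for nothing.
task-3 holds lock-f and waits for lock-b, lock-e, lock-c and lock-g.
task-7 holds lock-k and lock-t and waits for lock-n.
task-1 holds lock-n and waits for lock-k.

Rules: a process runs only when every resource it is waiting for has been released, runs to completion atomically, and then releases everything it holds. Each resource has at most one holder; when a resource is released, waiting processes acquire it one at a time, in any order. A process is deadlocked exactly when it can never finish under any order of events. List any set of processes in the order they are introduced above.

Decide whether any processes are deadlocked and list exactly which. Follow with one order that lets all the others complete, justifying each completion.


Deadlocked set: task-7 and task-1.
Key observation: the cycle task-7 -> task-1 -> task-7 can never break — each member waits on the next; no other process is dragged down with it.
A valid finishing order for the others: task-8, task-4, task-0, task-2, task-3.
Verifying each step:
  task-8 waits on nothing -> runs at once and releases lock-q and lock-g
  task-4 waits on nothing -> runs at once and releases lock-e
  task-0 waits on nothing -> runs at once and releases lock-o and lock-c
  task-2 waits on nothing -> runs at once and releases lock-l and lock-b
  task-3 waits on lock-b, lock-e, lock-c and lock-g — all released -> runs and releases lock-f


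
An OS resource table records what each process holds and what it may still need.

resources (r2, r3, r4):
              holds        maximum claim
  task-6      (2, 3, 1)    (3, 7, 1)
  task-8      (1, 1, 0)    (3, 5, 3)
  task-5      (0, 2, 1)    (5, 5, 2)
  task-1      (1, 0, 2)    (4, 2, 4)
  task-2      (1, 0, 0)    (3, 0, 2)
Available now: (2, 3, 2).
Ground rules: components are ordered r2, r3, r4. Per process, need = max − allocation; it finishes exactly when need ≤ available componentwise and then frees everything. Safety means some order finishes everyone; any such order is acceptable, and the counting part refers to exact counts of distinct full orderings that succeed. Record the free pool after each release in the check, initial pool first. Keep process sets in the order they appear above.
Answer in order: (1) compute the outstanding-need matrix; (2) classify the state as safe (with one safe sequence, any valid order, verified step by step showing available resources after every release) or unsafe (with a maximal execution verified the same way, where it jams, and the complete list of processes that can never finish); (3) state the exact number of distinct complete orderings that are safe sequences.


(1) Outstanding need per process (order r2, r3, r4):
  task-6: (1, 4, 0)
  task-8: (2, 4, 3)
  task-5: (5, 3, 1)
  task-1: (3, 2, 2)
  task-2: (2, 0, 2)
(2) UNSAFE — no complete ordering exists.
Key observation: after task-2, task-1 the pool peaks at (4, 3, 4), and each blocked process is short somewhere: task-6 on r3; task-8 on r3; task-5 on r2.
A maximal execution: task-2, task-1 — then nothing else fits. Check, step by step:
  pool = (2, 3, 2)
  task-2 needs (2, 0, 2) <= (2, 3, 2) -> finishes; pool += (1, 0, 0) = (3, 3, 2)
  task-1 needs (3, 2, 2) <= (3, 3, 2) -> finishes; pool += (1, 0, 2) = (4, 3, 4)
  task-6 cannot run: need (1, 4, 0) vs free (4, 3, 4) (insufficient r3)
  task-8 cannot run: need (2, 4, 3) vs free (4, 3, 4) (insufficient r3)
  task-5 cannot run: need (5, 3, 1) vs free (4, 3, 4) (insufficient r2)
Permanently blocked: task-6, task-8 and task-5.
(3) Precisely 0 of the possible complete orderings are safe sequences.


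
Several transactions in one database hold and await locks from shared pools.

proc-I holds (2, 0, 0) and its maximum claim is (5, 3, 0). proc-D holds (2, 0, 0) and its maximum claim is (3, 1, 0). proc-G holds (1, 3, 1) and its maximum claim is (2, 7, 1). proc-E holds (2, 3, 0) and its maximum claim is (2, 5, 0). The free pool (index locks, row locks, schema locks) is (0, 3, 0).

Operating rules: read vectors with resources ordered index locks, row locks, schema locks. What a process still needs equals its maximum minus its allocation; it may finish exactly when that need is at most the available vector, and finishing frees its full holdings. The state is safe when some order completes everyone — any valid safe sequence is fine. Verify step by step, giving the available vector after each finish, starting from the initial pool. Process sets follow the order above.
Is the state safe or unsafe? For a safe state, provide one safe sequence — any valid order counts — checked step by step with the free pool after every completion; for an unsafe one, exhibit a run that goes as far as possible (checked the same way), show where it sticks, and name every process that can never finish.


The state is SAFE; one workable sequence: proc-E, proc-D, proc-I, proc-G.
Key observation: no step in this order meets a requested resource exactly; the smallest headroom is 1, first reached at proc-E (need (0, 2, 0), pool (0, 3, 0)).
Check, step by step:
  pool = (0, 3, 0)
  run proc-E (needs (0, 2, 0), free (0, 3, 0)); after release of (2, 3, 0) the pool is (2, 6, 0)
  run proc-D (needs (1, 1, 0), free (2, 6, 0)); after release of (2, 0, 0) the pool is (4, 6, 0)
  run proc-I (needs (3, 3, 0), free (4, 6, 0)); after release of (2, 0, 0) the pool is (6, 6, 0)
  run proc-G (needs (1, 4, 0), free (6, 6, 0)); after release of (1, 3, 1) the pool is (7, 9, 1)
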